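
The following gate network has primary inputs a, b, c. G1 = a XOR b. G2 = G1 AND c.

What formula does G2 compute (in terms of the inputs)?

(a XOR b) AND c

G1 = a XOR b
G2 = G1 AND c = (a XOR b) AND c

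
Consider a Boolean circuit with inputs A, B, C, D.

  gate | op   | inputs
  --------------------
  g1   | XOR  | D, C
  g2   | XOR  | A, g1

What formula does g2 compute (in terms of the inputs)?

A XOR (D XOR C)

g1 = D XOR C
g2 = A XOR g1 = A XOR (D XOR C)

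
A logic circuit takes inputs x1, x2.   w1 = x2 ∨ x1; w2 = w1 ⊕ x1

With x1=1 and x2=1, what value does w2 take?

0

w1 = 1 ∨ 1 = 1
w2 = 1 ⊕ 1 = 0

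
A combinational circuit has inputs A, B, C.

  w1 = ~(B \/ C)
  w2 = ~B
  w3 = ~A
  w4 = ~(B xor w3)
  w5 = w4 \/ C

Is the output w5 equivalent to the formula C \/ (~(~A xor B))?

Yes

w3 = ~A
w4 = ~(B xor w3) = ~(B xor ~A)
w5 = w4 \/ C = (~(B xor ~A)) \/ C
At A=0, B=0, C=0: circuit gives 0, formula gives 0.
At A=0, B=0, C=1: circuit gives 1, formula gives 1.
Agrees on all 8 inputs.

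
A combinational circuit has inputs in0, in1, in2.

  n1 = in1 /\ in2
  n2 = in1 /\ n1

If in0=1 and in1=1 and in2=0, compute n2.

n1 = 1 /\ 0 = 0
n2 = 1 /\ 0 = 0

0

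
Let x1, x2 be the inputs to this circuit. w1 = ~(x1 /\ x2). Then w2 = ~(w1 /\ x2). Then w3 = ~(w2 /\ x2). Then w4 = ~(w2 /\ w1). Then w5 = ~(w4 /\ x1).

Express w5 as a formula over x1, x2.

w1 = ~(x1 /\ x2)
w2 = ~(w1 /\ x2) = ~((~(x1 /\ x2)) /\ x2)
w4 = ~(w2 /\ w1) = ~((~((~(x1 /\ x2)) /\ x2)) /\ (~(x1 /\ x2)))
w5 = ~(w4 /\ x1) = ~((~((~((~(x1 /\ x2)) /\ x2)) /\ (~(x1 /\ x2)))) /\ x1)

~((~((~((~(x1 /\ x2)) /\ x2)) /\ (~(x1 /\ x2)))) /\ x1)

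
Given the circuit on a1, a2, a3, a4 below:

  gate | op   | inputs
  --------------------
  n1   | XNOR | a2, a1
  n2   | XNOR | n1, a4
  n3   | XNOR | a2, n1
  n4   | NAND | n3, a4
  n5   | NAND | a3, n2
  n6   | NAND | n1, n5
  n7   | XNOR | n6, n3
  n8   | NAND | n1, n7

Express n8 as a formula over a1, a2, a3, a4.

n1 = a2 XNOR a1
n2 = n1 XNOR a4 = (a2 XNOR a1) XNOR a4
n3 = a2 XNOR n1 = a2 XNOR (a2 XNOR a1)
n5 = a3 NAND n2 = a3 NAND ((a2 XNOR a1) XNOR a4)
n6 = n1 NAND n5 = (a2 XNOR a1) NAND (a3 NAND ((a2 XNOR a1) XNOR a4))
n7 = n6 XNOR n3 = ((a2 XNOR a1) NAND (a3 NAND ((a2 XNOR a1) XNOR a4))) XNOR (a2 XNOR (a2 XNOR a1))
n8 = n1 NAND n7 = (a2 XNOR a1) NAND (((a2 XNOR a1) NAND (a3 NAND ((a2 XNOR a1) XNOR a4))) XNOR (a2 XNOR (a2 XNOR a1)))

(a2 XNOR a1) NAND (((a2 XNOR a1) NAND (a3 NAND ((a2 XNOR a1) XNOR a4))) XNOR (a2 XNOR (a2 XNOR a1)))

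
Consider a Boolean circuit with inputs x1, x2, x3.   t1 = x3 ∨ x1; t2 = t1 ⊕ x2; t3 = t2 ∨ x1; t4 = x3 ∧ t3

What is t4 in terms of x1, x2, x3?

x3 ∧ (((x3 ∨ x1) ⊕ x2) ∨ x1)

t1 = x3 ∨ x1
t2 = t1 ⊕ x2 = (x3 ∨ x1) ⊕ x2
t3 = t2 ∨ x1 = ((x3 ∨ x1) ⊕ x2) ∨ x1
t4 = x3 ∧ t3 = x3 ∧ (((x3 ∨ x1) ⊕ x2) ∨ x1)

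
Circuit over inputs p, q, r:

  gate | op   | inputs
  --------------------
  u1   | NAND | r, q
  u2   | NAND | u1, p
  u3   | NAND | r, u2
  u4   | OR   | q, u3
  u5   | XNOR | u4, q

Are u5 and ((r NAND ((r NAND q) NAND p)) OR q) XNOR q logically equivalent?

Yes

u1 = r NAND q
u2 = u1 NAND p = (r NAND q) NAND p
u3 = r NAND u2 = r NAND ((r NAND q) NAND p)
u4 = q OR u3 = q OR (r NAND ((r NAND q) NAND p))
u5 = u4 XNOR q = (q OR (r NAND ((r NAND q) NAND p))) XNOR q
At p=0, q=0, r=0: circuit gives 0, formula gives 0.
At p=0, q=0, r=1: circuit gives 1, formula gives 1.
Agrees on all 8 inputs.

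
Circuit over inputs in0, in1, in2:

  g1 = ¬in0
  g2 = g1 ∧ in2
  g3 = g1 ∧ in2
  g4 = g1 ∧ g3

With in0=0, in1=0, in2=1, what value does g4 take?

1

g1 = ¬0 = 1
g3 = 1 ∧ 1 = 1
g4 = 1 ∧ 1 = 1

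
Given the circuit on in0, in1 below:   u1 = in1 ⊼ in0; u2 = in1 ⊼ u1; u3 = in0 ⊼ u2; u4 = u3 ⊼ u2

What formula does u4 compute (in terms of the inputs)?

(in0 ⊼ (in1 ⊼ (in1 ⊼ in0))) ⊼ (in1 ⊼ (in1 ⊼ in0))

u1 = in1 ⊼ in0
u2 = in1 ⊼ u1 = in1 ⊼ (in1 ⊼ in0)
u3 = in0 ⊼ u2 = in0 ⊼ (in1 ⊼ (in1 ⊼ in0))
u4 = u3 ⊼ u2 = (in0 ⊼ (in1 ⊼ (in1 ⊼ in0))) ⊼ (in1 ⊼ (in1 ⊼ in0))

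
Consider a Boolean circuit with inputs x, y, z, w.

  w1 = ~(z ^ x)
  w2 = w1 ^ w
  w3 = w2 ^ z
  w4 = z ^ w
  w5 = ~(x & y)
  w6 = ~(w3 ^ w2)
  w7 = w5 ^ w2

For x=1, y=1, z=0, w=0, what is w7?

w1 = ~(0 ^ 1) = 0
w2 = 0 ^ 0 = 0
w5 = ~(1 & 1) = 0
w7 = 0 ^ 0 = 0

0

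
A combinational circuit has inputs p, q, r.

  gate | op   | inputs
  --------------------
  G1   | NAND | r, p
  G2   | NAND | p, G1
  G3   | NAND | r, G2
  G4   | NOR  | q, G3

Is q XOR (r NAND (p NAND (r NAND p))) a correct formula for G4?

G1 = r NAND p
G2 = p NAND G1 = p NAND (r NAND p)
G3 = r NAND G2 = r NAND (p NAND (r NAND p))
G4 = q NOR G3 = q NOR (r NAND (p NAND (r NAND p)))
At p=0, q=0, r=0: circuit gives 0, formula gives 1.

No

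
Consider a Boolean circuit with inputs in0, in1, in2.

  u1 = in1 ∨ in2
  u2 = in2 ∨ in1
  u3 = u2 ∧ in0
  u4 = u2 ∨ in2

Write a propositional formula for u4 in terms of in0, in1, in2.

u2 = in2 ∨ in1
u4 = u2 ∨ in2 = (in2 ∨ in1) ∨ in2

(in2 ∨ in1) ∨ in2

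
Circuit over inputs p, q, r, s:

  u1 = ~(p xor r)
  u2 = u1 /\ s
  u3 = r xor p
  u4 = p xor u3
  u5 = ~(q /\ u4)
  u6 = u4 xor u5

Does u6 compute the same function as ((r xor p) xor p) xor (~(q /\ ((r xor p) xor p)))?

u3 = r xor p
u4 = p xor u3 = p xor (r xor p)
u5 = ~(q /\ u4) = ~(q /\ (p xor (r xor p)))
u6 = u4 xor u5 = (p xor (r xor p)) xor (~(q /\ (p xor (r xor p))))
At p=0, q=0, r=1, s=0: circuit gives 0, formula gives 0.
At p=0, q=0, r=0, s=0: circuit gives 1, formula gives 1.
Agrees on all 16 inputs.

Yes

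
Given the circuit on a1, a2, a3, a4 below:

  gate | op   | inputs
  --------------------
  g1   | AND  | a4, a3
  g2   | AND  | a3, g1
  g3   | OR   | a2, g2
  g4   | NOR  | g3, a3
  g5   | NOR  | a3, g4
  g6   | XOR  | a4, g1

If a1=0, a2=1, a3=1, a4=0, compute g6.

g1 = 0 AND 1 = 0
g6 = 0 XOR 0 = 0

0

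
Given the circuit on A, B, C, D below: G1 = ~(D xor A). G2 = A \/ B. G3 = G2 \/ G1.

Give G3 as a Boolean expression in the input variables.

(A \/ B) \/ (~(D xor A))

G1 = ~(D xor A)
G2 = A \/ B
G3 = G2 \/ G1 = (A \/ B) \/ (~(D xor A))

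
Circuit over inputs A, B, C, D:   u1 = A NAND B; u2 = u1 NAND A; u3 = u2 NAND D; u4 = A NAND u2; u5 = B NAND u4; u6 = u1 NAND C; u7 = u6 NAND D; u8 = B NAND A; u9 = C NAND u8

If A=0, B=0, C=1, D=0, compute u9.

0

u8 = 0 NAND 0 = 1
u9 = 1 NAND 1 = 0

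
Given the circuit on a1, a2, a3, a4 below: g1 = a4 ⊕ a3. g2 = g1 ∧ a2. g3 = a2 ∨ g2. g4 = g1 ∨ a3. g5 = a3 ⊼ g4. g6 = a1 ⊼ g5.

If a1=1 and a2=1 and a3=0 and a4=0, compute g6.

0

g1 = 0 ⊕ 0 = 0
g4 = 0 ∨ 0 = 0
g5 = 0 ⊼ 0 = 1
g6 = 1 ⊼ 1 = 0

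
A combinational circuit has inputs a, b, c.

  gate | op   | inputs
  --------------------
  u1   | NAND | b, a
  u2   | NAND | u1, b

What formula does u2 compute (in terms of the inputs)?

(b NAND a) NAND b

u1 = b NAND a
u2 = u1 NAND b = (b NAND a) NAND b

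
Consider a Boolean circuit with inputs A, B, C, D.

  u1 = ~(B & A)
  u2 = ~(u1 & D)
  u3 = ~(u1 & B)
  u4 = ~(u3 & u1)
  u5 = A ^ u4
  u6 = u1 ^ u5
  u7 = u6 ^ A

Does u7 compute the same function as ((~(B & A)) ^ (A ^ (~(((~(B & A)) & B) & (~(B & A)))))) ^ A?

No

u1 = ~(B & A)
u3 = ~(u1 & B) = ~((~(B & A)) & B)
u4 = ~(u3 & u1) = ~((~((~(B & A)) & B)) & (~(B & A)))
u5 = A ^ u4 = A ^ (~((~((~(B & A)) & B)) & (~(B & A))))
u6 = u1 ^ u5 = (~(B & A)) ^ (A ^ (~((~((~(B & A)) & B)) & (~(B & A)))))
u7 = u6 ^ A = ((~(B & A)) ^ (A ^ (~((~((~(B & A)) & B)) & (~(B & A)))))) ^ A
At A=0, B=0, C=0, D=0: circuit gives 1, formula gives 0.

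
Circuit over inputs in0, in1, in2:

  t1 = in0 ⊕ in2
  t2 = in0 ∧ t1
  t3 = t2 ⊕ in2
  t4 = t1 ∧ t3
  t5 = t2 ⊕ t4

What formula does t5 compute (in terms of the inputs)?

t1 = in0 ⊕ in2
t2 = in0 ∧ t1 = in0 ∧ (in0 ⊕ in2)
t3 = t2 ⊕ in2 = (in0 ∧ (in0 ⊕ in2)) ⊕ in2
t4 = t1 ∧ t3 = (in0 ⊕ in2) ∧ ((in0 ∧ (in0 ⊕ in2)) ⊕ in2)
t5 = t2 ⊕ t4 = (in0 ∧ (in0 ⊕ in2)) ⊕ ((in0 ⊕ in2) ∧ ((in0 ∧ (in0 ⊕ in2)) ⊕ in2))

(in0 ∧ (in0 ⊕ in2)) ⊕ ((in0 ⊕ in2) ∧ ((in0 ∧ (in0 ⊕ in2)) ⊕ in2))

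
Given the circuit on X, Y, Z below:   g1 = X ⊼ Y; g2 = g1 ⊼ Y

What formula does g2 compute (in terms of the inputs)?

(X ⊼ Y) ⊼ Y

g1 = X ⊼ Y
g2 = g1 ⊼ Y = (X ⊼ Y) ⊼ Y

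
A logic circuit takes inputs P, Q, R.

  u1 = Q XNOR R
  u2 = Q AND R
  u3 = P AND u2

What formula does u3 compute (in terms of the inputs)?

u2 = Q AND R
u3 = P AND u2 = P AND (Q AND R)

P AND (Q AND R)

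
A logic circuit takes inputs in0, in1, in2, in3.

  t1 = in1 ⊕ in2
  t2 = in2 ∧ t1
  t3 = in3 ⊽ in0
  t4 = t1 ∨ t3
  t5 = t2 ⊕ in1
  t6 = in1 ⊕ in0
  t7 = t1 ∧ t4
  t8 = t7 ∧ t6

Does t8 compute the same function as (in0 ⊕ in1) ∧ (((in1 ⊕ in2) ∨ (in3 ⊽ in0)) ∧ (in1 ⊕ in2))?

Yes

t1 = in1 ⊕ in2
t3 = in3 ⊽ in0
t4 = t1 ∨ t3 = (in1 ⊕ in2) ∨ (in3 ⊽ in0)
t6 = in1 ⊕ in0
t7 = t1 ∧ t4 = (in1 ⊕ in2) ∧ ((in1 ⊕ in2) ∨ (in3 ⊽ in0))
t8 = t7 ∧ t6 = ((in1 ⊕ in2) ∧ ((in1 ⊕ in2) ∨ (in3 ⊽ in0))) ∧ (in1 ⊕ in0)
At in0=0, in1=0, in2=0, in3=0: circuit gives 0, formula gives 0.
At in0=0, in1=1, in2=0, in3=0: circuit gives 1, formula gives 1.
Agrees on all 16 inputs.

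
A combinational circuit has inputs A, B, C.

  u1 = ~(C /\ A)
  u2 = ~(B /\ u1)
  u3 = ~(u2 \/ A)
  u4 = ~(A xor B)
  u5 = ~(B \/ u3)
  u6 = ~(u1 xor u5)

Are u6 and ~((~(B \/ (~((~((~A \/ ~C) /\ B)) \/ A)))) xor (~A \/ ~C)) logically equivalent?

u1 = ~(C /\ A)
u2 = ~(B /\ u1) = ~(B /\ (~(C /\ A)))
u3 = ~(u2 \/ A) = ~((~(B /\ (~(C /\ A)))) \/ A)
u5 = ~(B \/ u3) = ~(B \/ (~((~(B /\ (~(C /\ A)))) \/ A)))
u6 = ~(u1 xor u5) = ~((~(C /\ A)) xor (~(B \/ (~((~(B /\ (~(C /\ A)))) \/ A)))))
At A=0, B=1, C=0: circuit gives 0, formula gives 0.
At A=0, B=0, C=0: circuit gives 1, formula gives 1.
Agrees on all 8 inputs.

Yes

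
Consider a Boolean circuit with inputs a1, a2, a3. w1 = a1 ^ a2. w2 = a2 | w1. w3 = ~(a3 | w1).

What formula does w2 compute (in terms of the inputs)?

w1 = a1 ^ a2
w2 = a2 | w1 = a2 | (a1 ^ a2)

a2 | (a1 ^ a2)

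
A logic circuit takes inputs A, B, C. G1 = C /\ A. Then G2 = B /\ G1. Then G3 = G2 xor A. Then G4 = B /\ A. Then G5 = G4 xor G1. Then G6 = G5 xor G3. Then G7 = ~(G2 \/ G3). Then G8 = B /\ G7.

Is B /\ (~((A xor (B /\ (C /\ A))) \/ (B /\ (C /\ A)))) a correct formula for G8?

G1 = C /\ A
G2 = B /\ G1 = B /\ (C /\ A)
G3 = G2 xor A = (B /\ (C /\ A)) xor A
G7 = ~(G2 \/ G3) = ~((B /\ (C /\ A)) \/ ((B /\ (C /\ A)) xor A))
G8 = B /\ G7 = B /\ (~((B /\ (C /\ A)) \/ ((B /\ (C /\ A)) xor A)))
At A=0, B=0, C=0: circuit gives 0, formula gives 0.
At A=0, B=1, C=0: circuit gives 1, formula gives 1.
Agrees on all 8 inputs.

Yes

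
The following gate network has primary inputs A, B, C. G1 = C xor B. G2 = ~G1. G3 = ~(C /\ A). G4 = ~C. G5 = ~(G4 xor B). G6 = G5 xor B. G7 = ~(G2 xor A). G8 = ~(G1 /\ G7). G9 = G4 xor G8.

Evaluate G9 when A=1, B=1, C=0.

G1 = 0 xor 1 = 1
G2 = ~1 = 0
G4 = ~0 = 1
G7 = ~(0 xor 1) = 0
G8 = ~(1 /\ 0) = 1
G9 = 1 xor 1 = 0

0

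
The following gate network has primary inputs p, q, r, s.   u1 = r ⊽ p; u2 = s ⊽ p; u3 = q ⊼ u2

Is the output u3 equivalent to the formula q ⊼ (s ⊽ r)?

No

u2 = s ⊽ p
u3 = q ⊼ u2 = q ⊼ (s ⊽ p)
At p=0, q=1, r=1, s=0: circuit gives 0, formula gives 1.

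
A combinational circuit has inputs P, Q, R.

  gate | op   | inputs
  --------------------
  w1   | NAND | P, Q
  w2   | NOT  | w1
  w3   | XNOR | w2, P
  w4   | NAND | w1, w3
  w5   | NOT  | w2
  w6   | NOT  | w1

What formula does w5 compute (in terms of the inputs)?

NOT NOT (P NAND Q)

w1 = P NAND Q
w2 = NOT w1 = NOT (P NAND Q)
w5 = NOT w2 = NOT NOT (P NAND Q)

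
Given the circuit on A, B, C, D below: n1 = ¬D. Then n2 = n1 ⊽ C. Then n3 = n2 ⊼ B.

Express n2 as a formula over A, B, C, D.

¬D ⊽ C

n1 = ¬D
n2 = n1 ⊽ C = ¬D ⊽ C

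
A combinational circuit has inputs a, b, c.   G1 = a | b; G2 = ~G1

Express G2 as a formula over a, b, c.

G1 = a | b
G2 = ~G1 = ~(a | b)

~(a | b)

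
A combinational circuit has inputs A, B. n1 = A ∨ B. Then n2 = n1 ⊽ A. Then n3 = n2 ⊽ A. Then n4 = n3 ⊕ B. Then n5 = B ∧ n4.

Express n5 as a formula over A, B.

B ∧ ((((A ∨ B) ⊽ A) ⊽ A) ⊕ B)

n1 = A ∨ B
n2 = n1 ⊽ A = (A ∨ B) ⊽ A
n3 = n2 ⊽ A = ((A ∨ B) ⊽ A) ⊽ A
n4 = n3 ⊕ B = (((A ∨ B) ⊽ A) ⊽ A) ⊕ B
n5 = B ∧ n4 = B ∧ ((((A ∨ B) ⊽ A) ⊽ A) ⊕ B)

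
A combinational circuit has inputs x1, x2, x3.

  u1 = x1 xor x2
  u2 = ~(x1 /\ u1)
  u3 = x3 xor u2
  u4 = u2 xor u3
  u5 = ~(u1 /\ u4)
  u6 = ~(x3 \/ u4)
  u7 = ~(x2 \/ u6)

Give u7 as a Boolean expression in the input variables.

u1 = x1 xor x2
u2 = ~(x1 /\ u1) = ~(x1 /\ (x1 xor x2))
u3 = x3 xor u2 = x3 xor (~(x1 /\ (x1 xor x2)))
u4 = u2 xor u3 = (~(x1 /\ (x1 xor x2))) xor (x3 xor (~(x1 /\ (x1 xor x2))))
u6 = ~(x3 \/ u4) = ~(x3 \/ ((~(x1 /\ (x1 xor x2))) xor (x3 xor (~(x1 /\ (x1 xor x2))))))
u7 = ~(x2 \/ u6) = ~(x2 \/ (~(x3 \/ ((~(x1 /\ (x1 xor x2))) xor (x3 xor (~(x1 /\ (x1 xor x2))))))))

~(x2 \/ (~(x3 \/ ((~(x1 /\ (x1 xor x2))) xor (x3 xor (~(x1 /\ (x1 xor x2))))))))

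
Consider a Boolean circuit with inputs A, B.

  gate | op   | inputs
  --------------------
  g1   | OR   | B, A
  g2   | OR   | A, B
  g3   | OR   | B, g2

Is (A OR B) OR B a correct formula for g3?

Yes

g2 = A OR B
g3 = B OR g2 = B OR (A OR B)
At A=0, B=0: circuit gives 0, formula gives 0.
At A=0, B=1: circuit gives 1, formula gives 1.
Agrees on all 4 inputs.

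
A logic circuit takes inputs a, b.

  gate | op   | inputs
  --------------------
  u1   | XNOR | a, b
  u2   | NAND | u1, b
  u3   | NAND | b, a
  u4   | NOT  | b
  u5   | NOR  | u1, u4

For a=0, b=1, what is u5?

u1 = 0 XNOR 1 = 0
u4 = NOT 1 = 0
u5 = 0 NOR 0 = 1

1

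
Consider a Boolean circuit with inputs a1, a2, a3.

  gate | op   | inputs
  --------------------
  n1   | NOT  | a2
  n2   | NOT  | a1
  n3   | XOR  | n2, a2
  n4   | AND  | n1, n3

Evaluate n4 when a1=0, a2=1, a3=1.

n1 = NOT 1 = 0
n2 = NOT 0 = 1
n3 = 1 XOR 1 = 0
n4 = 0 AND 0 = 0

0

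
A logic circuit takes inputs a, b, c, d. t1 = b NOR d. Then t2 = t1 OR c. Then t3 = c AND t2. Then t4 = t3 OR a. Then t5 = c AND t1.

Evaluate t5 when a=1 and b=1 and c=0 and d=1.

0

t1 = 1 NOR 1 = 0
t5 = 0 AND 0 = 0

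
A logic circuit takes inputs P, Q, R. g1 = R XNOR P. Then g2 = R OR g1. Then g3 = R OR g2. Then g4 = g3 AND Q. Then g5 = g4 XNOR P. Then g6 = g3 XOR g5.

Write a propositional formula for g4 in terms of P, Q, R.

g1 = R XNOR P
g2 = R OR g1 = R OR (R XNOR P)
g3 = R OR g2 = R OR (R OR (R XNOR P))
g4 = g3 AND Q = (R OR (R OR (R XNOR P))) AND Q

(R OR (R OR (R XNOR P))) AND Q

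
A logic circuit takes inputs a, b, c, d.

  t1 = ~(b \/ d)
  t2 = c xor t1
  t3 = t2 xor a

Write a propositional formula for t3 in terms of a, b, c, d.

(c xor (~(b \/ d))) xor a

t1 = ~(b \/ d)
t2 = c xor t1 = c xor (~(b \/ d))
t3 = t2 xor a = (c xor (~(b \/ d))) xor a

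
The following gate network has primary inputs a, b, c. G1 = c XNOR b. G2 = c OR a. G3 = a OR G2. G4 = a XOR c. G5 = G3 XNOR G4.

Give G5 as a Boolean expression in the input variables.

G2 = c OR a
G3 = a OR G2 = a OR (c OR a)
G4 = a XOR c
G5 = G3 XNOR G4 = (a OR (c OR a)) XNOR (a XOR c)

(a OR (c OR a)) XNOR (a XOR c)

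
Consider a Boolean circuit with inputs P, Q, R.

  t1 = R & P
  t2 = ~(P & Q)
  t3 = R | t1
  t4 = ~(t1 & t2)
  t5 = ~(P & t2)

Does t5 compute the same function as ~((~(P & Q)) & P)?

t2 = ~(P & Q)
t5 = ~(P & t2) = ~(P & (~(P & Q)))
At P=1, Q=0, R=0: circuit gives 0, formula gives 0.
At P=0, Q=0, R=0: circuit gives 1, formula gives 1.
Agrees on all 8 inputs.

Yes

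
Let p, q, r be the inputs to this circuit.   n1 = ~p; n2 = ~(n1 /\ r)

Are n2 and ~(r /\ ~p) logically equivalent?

Yes

n1 = ~p
n2 = ~(n1 /\ r) = ~(~p /\ r)
At p=0, q=0, r=1: circuit gives 0, formula gives 0.
At p=0, q=0, r=0: circuit gives 1, formula gives 1.
Agrees on all 8 inputs.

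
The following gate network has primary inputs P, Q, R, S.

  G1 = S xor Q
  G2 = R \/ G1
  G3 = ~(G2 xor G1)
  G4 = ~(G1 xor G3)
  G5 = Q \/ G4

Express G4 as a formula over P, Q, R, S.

~((S xor Q) xor (~((R \/ (S xor Q)) xor (S xor Q))))

G1 = S xor Q
G2 = R \/ G1 = R \/ (S xor Q)
G3 = ~(G2 xor G1) = ~((R \/ (S xor Q)) xor (S xor Q))
G4 = ~(G1 xor G3) = ~((S xor Q) xor (~((R \/ (S xor Q)) xor (S xor Q))))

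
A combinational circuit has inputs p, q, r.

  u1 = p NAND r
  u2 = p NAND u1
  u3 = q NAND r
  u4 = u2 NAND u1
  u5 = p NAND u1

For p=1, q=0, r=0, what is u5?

0

u1 = 1 NAND 0 = 1
u5 = 1 NAND 1 = 0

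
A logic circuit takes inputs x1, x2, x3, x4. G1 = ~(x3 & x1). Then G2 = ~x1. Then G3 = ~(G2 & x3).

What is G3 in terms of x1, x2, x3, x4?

~(~x1 & x3)

G2 = ~x1
G3 = ~(G2 & x3) = ~(~x1 & x3)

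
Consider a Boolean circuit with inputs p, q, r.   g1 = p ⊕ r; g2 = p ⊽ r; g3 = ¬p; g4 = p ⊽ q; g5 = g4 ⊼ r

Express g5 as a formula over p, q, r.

(p ⊽ q) ⊼ r

g4 = p ⊽ q
g5 = g4 ⊼ r = (p ⊽ q) ⊼ r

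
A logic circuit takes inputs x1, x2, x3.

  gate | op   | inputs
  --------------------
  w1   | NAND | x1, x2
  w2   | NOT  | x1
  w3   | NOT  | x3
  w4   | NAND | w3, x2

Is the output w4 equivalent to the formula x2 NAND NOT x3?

Yes

w3 = NOT x3
w4 = w3 NAND x2 = NOT x3 NAND x2
At x1=0, x2=1, x3=0: circuit gives 0, formula gives 0.
At x1=0, x2=0, x3=0: circuit gives 1, formula gives 1.
Agrees on all 8 inputs.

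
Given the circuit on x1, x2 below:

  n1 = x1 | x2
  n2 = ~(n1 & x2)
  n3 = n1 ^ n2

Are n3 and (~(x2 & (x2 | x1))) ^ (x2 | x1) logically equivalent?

Yes

n1 = x1 | x2
n2 = ~(n1 & x2) = ~((x1 | x2) & x2)
n3 = n1 ^ n2 = (x1 | x2) ^ (~((x1 | x2) & x2))
At x1=1, x2=0: circuit gives 0, formula gives 0.
At x1=0, x2=0: circuit gives 1, formula gives 1.
Agrees on all 4 inputs.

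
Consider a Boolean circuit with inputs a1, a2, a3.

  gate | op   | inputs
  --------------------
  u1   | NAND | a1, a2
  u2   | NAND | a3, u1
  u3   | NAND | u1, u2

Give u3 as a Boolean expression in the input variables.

(a1 NAND a2) NAND (a3 NAND (a1 NAND a2))

u1 = a1 NAND a2
u2 = a3 NAND u1 = a3 NAND (a1 NAND a2)
u3 = u1 NAND u2 = (a1 NAND a2) NAND (a3 NAND (a1 NAND a2))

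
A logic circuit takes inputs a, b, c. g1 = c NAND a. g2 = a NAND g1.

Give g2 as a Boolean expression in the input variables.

a NAND (c NAND a)

g1 = c NAND a
g2 = a NAND g1 = a NAND (c NAND a)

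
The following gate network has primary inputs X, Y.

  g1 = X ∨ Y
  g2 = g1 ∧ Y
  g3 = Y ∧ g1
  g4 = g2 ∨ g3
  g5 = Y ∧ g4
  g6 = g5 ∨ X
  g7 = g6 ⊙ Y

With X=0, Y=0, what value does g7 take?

1

g1 = 0 ∨ 0 = 0
g2 = 0 ∧ 0 = 0
g3 = 0 ∧ 0 = 0
g4 = 0 ∨ 0 = 0
g5 = 0 ∧ 0 = 0
g6 = 0 ∨ 0 = 0
g7 = 0 ⊙ 0 = 1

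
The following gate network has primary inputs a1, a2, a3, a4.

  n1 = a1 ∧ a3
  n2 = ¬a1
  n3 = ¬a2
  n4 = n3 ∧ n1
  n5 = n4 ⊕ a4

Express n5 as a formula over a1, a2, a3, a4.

n1 = a1 ∧ a3
n3 = ¬a2
n4 = n3 ∧ n1 = ¬a2 ∧ (a1 ∧ a3)
n5 = n4 ⊕ a4 = (¬a2 ∧ (a1 ∧ a3)) ⊕ a4

(¬a2 ∧ (a1 ∧ a3)) ⊕ a4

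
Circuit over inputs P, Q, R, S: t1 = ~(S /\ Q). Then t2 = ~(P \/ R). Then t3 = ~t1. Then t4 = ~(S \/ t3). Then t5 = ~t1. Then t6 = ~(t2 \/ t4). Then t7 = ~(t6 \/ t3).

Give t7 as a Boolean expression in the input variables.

t1 = ~(S /\ Q)
t2 = ~(P \/ R)
t3 = ~t1 = ~(~(S /\ Q))
t4 = ~(S \/ t3) = ~(S \/ ~(~(S /\ Q)))
t6 = ~(t2 \/ t4) = ~((~(P \/ R)) \/ (~(S \/ ~(~(S /\ Q)))))
t7 = ~(t6 \/ t3) = ~((~((~(P \/ R)) \/ (~(S \/ ~(~(S /\ Q)))))) \/ ~(~(S /\ Q)))

~((~((~(P \/ R)) \/ (~(S \/ ~(~(S /\ Q)))))) \/ ~(~(S /\ Q)))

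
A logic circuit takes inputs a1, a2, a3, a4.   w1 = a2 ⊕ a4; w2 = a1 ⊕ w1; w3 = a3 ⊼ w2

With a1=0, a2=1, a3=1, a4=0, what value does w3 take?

w1 = 1 ⊕ 0 = 1
w2 = 0 ⊕ 1 = 1
w3 = 1 ⊼ 1 = 0

0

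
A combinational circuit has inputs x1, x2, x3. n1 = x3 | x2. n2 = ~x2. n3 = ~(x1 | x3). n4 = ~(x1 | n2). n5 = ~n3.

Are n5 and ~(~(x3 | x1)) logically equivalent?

n3 = ~(x1 | x3)
n5 = ~n3 = ~(~(x1 | x3))
At x1=0, x2=0, x3=0: circuit gives 0, formula gives 0.
At x1=0, x2=0, x3=1: circuit gives 1, formula gives 1.
Agrees on all 8 inputs.

Yes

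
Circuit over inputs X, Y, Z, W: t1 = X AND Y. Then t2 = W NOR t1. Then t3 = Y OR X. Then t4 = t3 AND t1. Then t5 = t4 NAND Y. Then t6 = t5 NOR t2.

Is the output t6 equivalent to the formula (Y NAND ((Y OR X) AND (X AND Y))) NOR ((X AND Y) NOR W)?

Yes

t1 = X AND Y
t2 = W NOR t1 = W NOR (X AND Y)
t3 = Y OR X
t4 = t3 AND t1 = (Y OR X) AND (X AND Y)
t5 = t4 NAND Y = ((Y OR X) AND (X AND Y)) NAND Y
t6 = t5 NOR t2 = (((Y OR X) AND (X AND Y)) NAND Y) NOR (W NOR (X AND Y))
At X=0, Y=0, Z=0, W=0: circuit gives 0, formula gives 0.
At X=1, Y=1, Z=0, W=0: circuit gives 1, formula gives 1.
Agrees on all 16 inputs.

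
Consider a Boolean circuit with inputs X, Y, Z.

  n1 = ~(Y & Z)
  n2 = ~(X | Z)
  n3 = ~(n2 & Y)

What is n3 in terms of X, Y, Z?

~((~(X | Z)) & Y)

n2 = ~(X | Z)
n3 = ~(n2 & Y) = ~((~(X | Z)) & Y)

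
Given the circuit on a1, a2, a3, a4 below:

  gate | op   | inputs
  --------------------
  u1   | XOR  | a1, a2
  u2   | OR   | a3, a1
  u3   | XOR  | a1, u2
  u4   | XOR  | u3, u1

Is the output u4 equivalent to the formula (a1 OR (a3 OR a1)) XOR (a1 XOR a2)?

No

u1 = a1 XOR a2
u2 = a3 OR a1
u3 = a1 XOR u2 = a1 XOR (a3 OR a1)
u4 = u3 XOR u1 = (a1 XOR (a3 OR a1)) XOR (a1 XOR a2)
At a1=1, a2=0, a3=0, a4=0: circuit gives 1, formula gives 0.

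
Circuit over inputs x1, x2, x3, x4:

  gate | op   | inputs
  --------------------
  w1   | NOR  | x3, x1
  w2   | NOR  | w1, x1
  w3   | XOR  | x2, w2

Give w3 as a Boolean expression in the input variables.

w1 = x3 NOR x1
w2 = w1 NOR x1 = (x3 NOR x1) NOR x1
w3 = x2 XOR w2 = x2 XOR ((x3 NOR x1) NOR x1)

x2 XOR ((x3 NOR x1) NOR x1)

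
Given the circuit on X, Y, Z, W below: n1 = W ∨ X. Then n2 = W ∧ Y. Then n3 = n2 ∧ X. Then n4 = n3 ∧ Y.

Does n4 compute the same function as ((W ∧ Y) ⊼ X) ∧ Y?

n2 = W ∧ Y
n3 = n2 ∧ X = (W ∧ Y) ∧ X
n4 = n3 ∧ Y = ((W ∧ Y) ∧ X) ∧ Y
At X=0, Y=1, Z=0, W=0: circuit gives 0, formula gives 1.

No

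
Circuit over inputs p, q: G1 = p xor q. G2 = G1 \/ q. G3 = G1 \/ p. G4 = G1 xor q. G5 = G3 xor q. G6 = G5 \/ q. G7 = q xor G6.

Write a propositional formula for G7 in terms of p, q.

G1 = p xor q
G3 = G1 \/ p = (p xor q) \/ p
G5 = G3 xor q = ((p xor q) \/ p) xor q
G6 = G5 \/ q = (((p xor q) \/ p) xor q) \/ q
G7 = q xor G6 = q xor ((((p xor q) \/ p) xor q) \/ q)

q xor ((((p xor q) \/ p) xor q) \/ q)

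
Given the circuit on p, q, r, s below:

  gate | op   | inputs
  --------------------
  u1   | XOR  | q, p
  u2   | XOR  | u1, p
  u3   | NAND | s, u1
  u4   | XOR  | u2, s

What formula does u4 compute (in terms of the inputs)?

((q XOR p) XOR p) XOR s

u1 = q XOR p
u2 = u1 XOR p = (q XOR p) XOR p
u4 = u2 XOR s = ((q XOR p) XOR p) XOR s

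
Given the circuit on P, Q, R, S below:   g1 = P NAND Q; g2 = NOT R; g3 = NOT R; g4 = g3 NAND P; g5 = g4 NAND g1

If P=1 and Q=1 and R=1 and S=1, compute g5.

g1 = 1 NAND 1 = 0
g3 = NOT 1 = 0
g4 = 0 NAND 1 = 1
g5 = 1 NAND 0 = 1

1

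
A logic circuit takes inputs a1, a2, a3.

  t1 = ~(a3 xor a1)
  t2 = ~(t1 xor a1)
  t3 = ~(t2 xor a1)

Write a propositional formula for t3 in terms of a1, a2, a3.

~((~((~(a3 xor a1)) xor a1)) xor a1)

t1 = ~(a3 xor a1)
t2 = ~(t1 xor a1) = ~((~(a3 xor a1)) xor a1)
t3 = ~(t2 xor a1) = ~((~((~(a3 xor a1)) xor a1)) xor a1)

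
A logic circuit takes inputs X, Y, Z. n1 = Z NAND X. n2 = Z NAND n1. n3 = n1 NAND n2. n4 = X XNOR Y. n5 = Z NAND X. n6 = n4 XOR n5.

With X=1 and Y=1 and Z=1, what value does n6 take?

n4 = 1 XNOR 1 = 1
n5 = 1 NAND 1 = 0
n6 = 1 XOR 0 = 1

1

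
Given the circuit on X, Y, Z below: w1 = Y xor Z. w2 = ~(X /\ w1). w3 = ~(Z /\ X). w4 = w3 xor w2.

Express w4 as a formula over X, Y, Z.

w1 = Y xor Z
w2 = ~(X /\ w1) = ~(X /\ (Y xor Z))
w3 = ~(Z /\ X)
w4 = w3 xor w2 = (~(Z /\ X)) xor (~(X /\ (Y xor Z)))

(~(Z /\ X)) xor (~(X /\ (Y xor Z)))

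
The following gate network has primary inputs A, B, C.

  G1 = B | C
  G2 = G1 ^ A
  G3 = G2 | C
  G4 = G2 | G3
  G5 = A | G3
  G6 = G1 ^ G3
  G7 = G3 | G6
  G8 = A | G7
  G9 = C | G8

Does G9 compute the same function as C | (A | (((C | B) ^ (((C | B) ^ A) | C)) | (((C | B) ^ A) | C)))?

Yes

G1 = B | C
G2 = G1 ^ A = (B | C) ^ A
G3 = G2 | C = ((B | C) ^ A) | C
G6 = G1 ^ G3 = (B | C) ^ (((B | C) ^ A) | C)
G7 = G3 | G6 = (((B | C) ^ A) | C) | ((B | C) ^ (((B | C) ^ A) | C))
G8 = A | G7 = A | ((((B | C) ^ A) | C) | ((B | C) ^ (((B | C) ^ A) | C)))
G9 = C | G8 = C | (A | ((((B | C) ^ A) | C) | ((B | C) ^ (((B | C) ^ A) | C))))
At A=0, B=0, C=0: circuit gives 0, formula gives 0.
At A=0, B=0, C=1: circuit gives 1, formula gives 1.
Agrees on all 8 inputs.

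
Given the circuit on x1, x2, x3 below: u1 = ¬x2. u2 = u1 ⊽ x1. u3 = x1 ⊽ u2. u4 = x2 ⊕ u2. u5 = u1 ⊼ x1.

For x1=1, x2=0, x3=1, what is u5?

u1 = ¬0 = 1
u5 = 1 ⊼ 1 = 0

0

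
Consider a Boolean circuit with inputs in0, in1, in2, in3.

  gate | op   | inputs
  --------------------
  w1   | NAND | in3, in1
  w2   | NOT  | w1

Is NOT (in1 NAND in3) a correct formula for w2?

Yes

w1 = in3 NAND in1
w2 = NOT w1 = NOT (in3 NAND in1)
At in0=0, in1=0, in2=0, in3=0: circuit gives 0, formula gives 0.
At in0=0, in1=1, in2=0, in3=1: circuit gives 1, formula gives 1.
Agrees on all 16 inputs.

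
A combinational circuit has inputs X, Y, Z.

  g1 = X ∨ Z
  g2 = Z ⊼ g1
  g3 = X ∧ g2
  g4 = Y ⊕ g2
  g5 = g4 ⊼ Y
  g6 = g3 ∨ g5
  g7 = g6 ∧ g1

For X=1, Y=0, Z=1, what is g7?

g1 = 1 ∨ 1 = 1
g2 = 1 ⊼ 1 = 0
g3 = 1 ∧ 0 = 0
g4 = 0 ⊕ 0 = 0
g5 = 0 ⊼ 0 = 1
g6 = 0 ∨ 1 = 1
g7 = 1 ∧ 1 = 1

1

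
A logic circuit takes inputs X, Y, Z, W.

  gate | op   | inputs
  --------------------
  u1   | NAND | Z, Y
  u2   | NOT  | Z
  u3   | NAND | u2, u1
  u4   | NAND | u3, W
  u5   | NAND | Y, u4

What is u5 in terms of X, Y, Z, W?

Y NAND ((NOT Z NAND (Z NAND Y)) NAND W)

u1 = Z NAND Y
u2 = NOT Z
u3 = u2 NAND u1 = NOT Z NAND (Z NAND Y)
u4 = u3 NAND W = (NOT Z NAND (Z NAND Y)) NAND W
u5 = Y NAND u4 = Y NAND ((NOT Z NAND (Z NAND Y)) NAND W)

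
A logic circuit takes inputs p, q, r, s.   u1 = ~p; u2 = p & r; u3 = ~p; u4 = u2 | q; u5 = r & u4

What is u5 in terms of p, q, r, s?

r & ((p & r) | q)

u2 = p & r
u4 = u2 | q = (p & r) | q
u5 = r & u4 = r & ((p & r) | q)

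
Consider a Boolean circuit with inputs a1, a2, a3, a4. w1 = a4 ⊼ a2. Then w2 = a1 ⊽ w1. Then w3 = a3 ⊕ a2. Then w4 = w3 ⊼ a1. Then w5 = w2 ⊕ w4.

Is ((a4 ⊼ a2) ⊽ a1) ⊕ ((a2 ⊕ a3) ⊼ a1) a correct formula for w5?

w1 = a4 ⊼ a2
w2 = a1 ⊽ w1 = a1 ⊽ (a4 ⊼ a2)
w3 = a3 ⊕ a2
w4 = w3 ⊼ a1 = (a3 ⊕ a2) ⊼ a1
w5 = w2 ⊕ w4 = (a1 ⊽ (a4 ⊼ a2)) ⊕ ((a3 ⊕ a2) ⊼ a1)
At a1=0, a2=1, a3=0, a4=1: circuit gives 0, formula gives 0.
At a1=0, a2=0, a3=0, a4=0: circuit gives 1, formula gives 1.
Agrees on all 16 inputs.

Yes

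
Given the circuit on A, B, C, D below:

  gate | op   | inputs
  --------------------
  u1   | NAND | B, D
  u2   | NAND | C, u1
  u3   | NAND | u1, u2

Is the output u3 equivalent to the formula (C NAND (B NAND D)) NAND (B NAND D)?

u1 = B NAND D
u2 = C NAND u1 = C NAND (B NAND D)
u3 = u1 NAND u2 = (B NAND D) NAND (C NAND (B NAND D))
At A=0, B=0, C=0, D=0: circuit gives 0, formula gives 0.
At A=0, B=0, C=1, D=0: circuit gives 1, formula gives 1.
Agrees on all 16 inputs.

Yes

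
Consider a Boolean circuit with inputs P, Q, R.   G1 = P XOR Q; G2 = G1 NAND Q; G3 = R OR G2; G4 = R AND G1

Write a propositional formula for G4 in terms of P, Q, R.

R AND (P XOR Q)

G1 = P XOR Q
G4 = R AND G1 = R AND (P XOR Q)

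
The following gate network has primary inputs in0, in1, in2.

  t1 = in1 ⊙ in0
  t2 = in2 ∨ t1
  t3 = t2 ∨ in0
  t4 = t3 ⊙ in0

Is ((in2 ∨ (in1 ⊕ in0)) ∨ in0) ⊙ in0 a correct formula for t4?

No

t1 = in1 ⊙ in0
t2 = in2 ∨ t1 = in2 ∨ (in1 ⊙ in0)
t3 = t2 ∨ in0 = (in2 ∨ (in1 ⊙ in0)) ∨ in0
t4 = t3 ⊙ in0 = ((in2 ∨ (in1 ⊙ in0)) ∨ in0) ⊙ in0
At in0=0, in1=0, in2=0: circuit gives 0, formula gives 1.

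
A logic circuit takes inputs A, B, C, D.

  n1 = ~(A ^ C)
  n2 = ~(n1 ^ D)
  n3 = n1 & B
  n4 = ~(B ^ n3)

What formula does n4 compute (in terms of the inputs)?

n1 = ~(A ^ C)
n3 = n1 & B = (~(A ^ C)) & B
n4 = ~(B ^ n3) = ~(B ^ ((~(A ^ C)) & B))

~(B ^ ((~(A ^ C)) & B))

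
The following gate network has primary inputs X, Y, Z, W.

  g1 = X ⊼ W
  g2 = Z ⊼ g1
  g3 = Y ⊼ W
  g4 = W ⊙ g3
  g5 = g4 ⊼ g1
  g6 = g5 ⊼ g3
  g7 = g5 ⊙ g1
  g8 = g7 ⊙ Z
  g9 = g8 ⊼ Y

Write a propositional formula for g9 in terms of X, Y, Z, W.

g1 = X ⊼ W
g3 = Y ⊼ W
g4 = W ⊙ g3 = W ⊙ (Y ⊼ W)
g5 = g4 ⊼ g1 = (W ⊙ (Y ⊼ W)) ⊼ (X ⊼ W)
g7 = g5 ⊙ g1 = ((W ⊙ (Y ⊼ W)) ⊼ (X ⊼ W)) ⊙ (X ⊼ W)
g8 = g7 ⊙ Z = (((W ⊙ (Y ⊼ W)) ⊼ (X ⊼ W)) ⊙ (X ⊼ W)) ⊙ Z
g9 = g8 ⊼ Y = ((((W ⊙ (Y ⊼ W)) ⊼ (X ⊼ W)) ⊙ (X ⊼ W)) ⊙ Z) ⊼ Y

((((W ⊙ (Y ⊼ W)) ⊼ (X ⊼ W)) ⊙ (X ⊼ W)) ⊙ Z) ⊼ Y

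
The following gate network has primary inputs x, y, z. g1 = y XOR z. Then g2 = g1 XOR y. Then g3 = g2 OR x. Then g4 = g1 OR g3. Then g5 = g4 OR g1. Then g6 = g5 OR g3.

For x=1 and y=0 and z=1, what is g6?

g1 = 0 XOR 1 = 1
g2 = 1 XOR 0 = 1
g3 = 1 OR 1 = 1
g4 = 1 OR 1 = 1
g5 = 1 OR 1 = 1
g6 = 1 OR 1 = 1

1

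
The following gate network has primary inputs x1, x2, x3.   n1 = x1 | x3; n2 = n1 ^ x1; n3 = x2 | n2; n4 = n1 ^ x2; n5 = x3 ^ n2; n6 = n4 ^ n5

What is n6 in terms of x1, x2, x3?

n1 = x1 | x3
n2 = n1 ^ x1 = (x1 | x3) ^ x1
n4 = n1 ^ x2 = (x1 | x3) ^ x2
n5 = x3 ^ n2 = x3 ^ ((x1 | x3) ^ x1)
n6 = n4 ^ n5 = ((x1 | x3) ^ x2) ^ (x3 ^ ((x1 | x3) ^ x1))

((x1 | x3) ^ x2) ^ (x3 ^ ((x1 | x3) ^ x1))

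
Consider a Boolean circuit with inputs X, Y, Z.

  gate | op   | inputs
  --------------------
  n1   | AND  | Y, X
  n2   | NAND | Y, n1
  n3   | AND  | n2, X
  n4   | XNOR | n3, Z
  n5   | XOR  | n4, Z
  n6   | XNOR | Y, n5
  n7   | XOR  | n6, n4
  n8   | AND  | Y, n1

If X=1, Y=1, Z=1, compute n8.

n1 = 1 AND 1 = 1
n8 = 1 AND 1 = 1

1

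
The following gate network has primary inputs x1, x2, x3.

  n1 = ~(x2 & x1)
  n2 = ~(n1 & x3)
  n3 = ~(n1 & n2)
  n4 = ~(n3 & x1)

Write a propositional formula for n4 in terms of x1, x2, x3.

n1 = ~(x2 & x1)
n2 = ~(n1 & x3) = ~((~(x2 & x1)) & x3)
n3 = ~(n1 & n2) = ~((~(x2 & x1)) & (~((~(x2 & x1)) & x3)))
n4 = ~(n3 & x1) = ~((~((~(x2 & x1)) & (~((~(x2 & x1)) & x3)))) & x1)

~((~((~(x2 & x1)) & (~((~(x2 & x1)) & x3)))) & x1)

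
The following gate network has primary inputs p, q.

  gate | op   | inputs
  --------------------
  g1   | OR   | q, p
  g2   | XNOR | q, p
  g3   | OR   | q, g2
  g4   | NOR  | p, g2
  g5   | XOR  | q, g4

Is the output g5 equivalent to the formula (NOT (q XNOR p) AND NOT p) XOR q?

Yes

g2 = q XNOR p
g4 = p NOR g2 = p NOR (q XNOR p)
g5 = q XOR g4 = q XOR (p NOR (q XNOR p))
At p=0, q=0: circuit gives 0, formula gives 0.
At p=1, q=1: circuit gives 1, formula gives 1.
Agrees on all 4 inputs.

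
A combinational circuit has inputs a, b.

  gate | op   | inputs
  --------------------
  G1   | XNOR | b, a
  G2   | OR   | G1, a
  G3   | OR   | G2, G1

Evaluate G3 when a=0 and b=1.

0

G1 = 1 XNOR 0 = 0
G2 = 0 OR 0 = 0
G3 = 0 OR 0 = 0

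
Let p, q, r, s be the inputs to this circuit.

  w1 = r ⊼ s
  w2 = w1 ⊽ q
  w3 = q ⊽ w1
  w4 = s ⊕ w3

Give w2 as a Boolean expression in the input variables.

w1 = r ⊼ s
w2 = w1 ⊽ q = (r ⊼ s) ⊽ q

(r ⊼ s) ⊽ q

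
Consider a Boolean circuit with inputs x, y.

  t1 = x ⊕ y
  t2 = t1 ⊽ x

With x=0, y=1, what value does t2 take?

t1 = 0 ⊕ 1 = 1
t2 = 1 ⊽ 0 = 0

0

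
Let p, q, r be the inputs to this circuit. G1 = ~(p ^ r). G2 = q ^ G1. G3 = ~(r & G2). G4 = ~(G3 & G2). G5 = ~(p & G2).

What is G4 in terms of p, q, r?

G1 = ~(p ^ r)
G2 = q ^ G1 = q ^ (~(p ^ r))
G3 = ~(r & G2) = ~(r & (q ^ (~(p ^ r))))
G4 = ~(G3 & G2) = ~((~(r & (q ^ (~(p ^ r))))) & (q ^ (~(p ^ r))))

~((~(r & (q ^ (~(p ^ r))))) & (q ^ (~(p ^ r))))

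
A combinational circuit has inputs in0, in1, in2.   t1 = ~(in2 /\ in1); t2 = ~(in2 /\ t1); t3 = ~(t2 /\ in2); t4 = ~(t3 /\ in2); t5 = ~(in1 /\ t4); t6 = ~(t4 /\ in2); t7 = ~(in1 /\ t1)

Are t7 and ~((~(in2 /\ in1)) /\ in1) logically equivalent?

t1 = ~(in2 /\ in1)
t7 = ~(in1 /\ t1) = ~(in1 /\ (~(in2 /\ in1)))
At in0=0, in1=1, in2=0: circuit gives 0, formula gives 0.
At in0=0, in1=0, in2=0: circuit gives 1, formula gives 1.
Agrees on all 8 inputs.

Yes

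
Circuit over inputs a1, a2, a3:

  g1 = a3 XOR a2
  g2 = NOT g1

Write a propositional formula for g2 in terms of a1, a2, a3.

NOT (a3 XOR a2)

g1 = a3 XOR a2
g2 = NOT g1 = NOT (a3 XOR a2)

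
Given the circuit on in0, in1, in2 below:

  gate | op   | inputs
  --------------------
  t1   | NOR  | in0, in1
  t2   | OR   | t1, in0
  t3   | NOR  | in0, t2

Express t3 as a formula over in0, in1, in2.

t1 = in0 NOR in1
t2 = t1 OR in0 = (in0 NOR in1) OR in0
t3 = in0 NOR t2 = in0 NOR ((in0 NOR in1) OR in0)

in0 NOR ((in0 NOR in1) OR in0)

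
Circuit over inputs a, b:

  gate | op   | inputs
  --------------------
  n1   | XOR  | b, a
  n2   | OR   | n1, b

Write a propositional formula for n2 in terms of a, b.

n1 = b XOR a
n2 = n1 OR b = (b XOR a) OR b

(b XOR a) OR b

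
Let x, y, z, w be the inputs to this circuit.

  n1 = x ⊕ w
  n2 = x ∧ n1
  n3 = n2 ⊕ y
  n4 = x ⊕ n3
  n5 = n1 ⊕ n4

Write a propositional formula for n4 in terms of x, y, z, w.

n1 = x ⊕ w
n2 = x ∧ n1 = x ∧ (x ⊕ w)
n3 = n2 ⊕ y = (x ∧ (x ⊕ w)) ⊕ y
n4 = x ⊕ n3 = x ⊕ ((x ∧ (x ⊕ w)) ⊕ y)

x ⊕ ((x ∧ (x ⊕ w)) ⊕ y)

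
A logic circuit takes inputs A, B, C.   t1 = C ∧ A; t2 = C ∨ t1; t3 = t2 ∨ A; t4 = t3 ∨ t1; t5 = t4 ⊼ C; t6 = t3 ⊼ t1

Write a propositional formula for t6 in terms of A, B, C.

((C ∨ (C ∧ A)) ∨ A) ⊼ (C ∧ A)

t1 = C ∧ A
t2 = C ∨ t1 = C ∨ (C ∧ A)
t3 = t2 ∨ A = (C ∨ (C ∧ A)) ∨ A
t6 = t3 ⊼ t1 = ((C ∨ (C ∧ A)) ∨ A) ⊼ (C ∧ A)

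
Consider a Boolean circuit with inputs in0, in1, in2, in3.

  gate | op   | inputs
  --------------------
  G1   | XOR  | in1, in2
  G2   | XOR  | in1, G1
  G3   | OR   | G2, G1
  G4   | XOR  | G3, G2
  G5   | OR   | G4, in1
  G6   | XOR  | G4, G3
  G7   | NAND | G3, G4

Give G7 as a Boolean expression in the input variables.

((in1 XOR (in1 XOR in2)) OR (in1 XOR in2)) NAND (((in1 XOR (in1 XOR in2)) OR (in1 XOR in2)) XOR (in1 XOR (in1 XOR in2)))

G1 = in1 XOR in2
G2 = in1 XOR G1 = in1 XOR (in1 XOR in2)
G3 = G2 OR G1 = (in1 XOR (in1 XOR in2)) OR (in1 XOR in2)
G4 = G3 XOR G2 = ((in1 XOR (in1 XOR in2)) OR (in1 XOR in2)) XOR (in1 XOR (in1 XOR in2))
G7 = G3 NAND G4 = ((in1 XOR (in1 XOR in2)) OR (in1 XOR in2)) NAND (((in1 XOR (in1 XOR in2)) OR (in1 XOR in2)) XOR (in1 XOR (in1 XOR in2)))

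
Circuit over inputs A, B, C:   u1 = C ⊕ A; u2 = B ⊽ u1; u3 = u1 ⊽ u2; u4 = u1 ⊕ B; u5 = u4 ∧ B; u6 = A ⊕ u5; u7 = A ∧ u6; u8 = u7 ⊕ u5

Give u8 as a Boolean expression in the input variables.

u1 = C ⊕ A
u4 = u1 ⊕ B = (C ⊕ A) ⊕ B
u5 = u4 ∧ B = ((C ⊕ A) ⊕ B) ∧ B
u6 = A ⊕ u5 = A ⊕ (((C ⊕ A) ⊕ B) ∧ B)
u7 = A ∧ u6 = A ∧ (A ⊕ (((C ⊕ A) ⊕ B) ∧ B))
u8 = u7 ⊕ u5 = (A ∧ (A ⊕ (((C ⊕ A) ⊕ B) ∧ B))) ⊕ (((C ⊕ A) ⊕ B) ∧ B)

(A ∧ (A ⊕ (((C ⊕ A) ⊕ B) ∧ B))) ⊕ (((C ⊕ A) ⊕ B) ∧ B)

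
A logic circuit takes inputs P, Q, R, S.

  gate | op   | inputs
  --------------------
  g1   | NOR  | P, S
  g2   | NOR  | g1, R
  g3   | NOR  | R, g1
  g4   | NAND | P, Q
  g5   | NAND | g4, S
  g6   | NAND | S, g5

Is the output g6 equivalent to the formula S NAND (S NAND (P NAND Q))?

g4 = P NAND Q
g5 = g4 NAND S = (P NAND Q) NAND S
g6 = S NAND g5 = S NAND ((P NAND Q) NAND S)
At P=1, Q=1, R=0, S=1: circuit gives 0, formula gives 0.
At P=0, Q=0, R=0, S=0: circuit gives 1, formula gives 1.
Agrees on all 16 inputs.

Yes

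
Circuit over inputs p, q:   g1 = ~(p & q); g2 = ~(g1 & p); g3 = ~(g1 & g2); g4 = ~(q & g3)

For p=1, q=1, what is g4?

g1 = ~(1 & 1) = 0
g2 = ~(0 & 1) = 1
g3 = ~(0 & 1) = 1
g4 = ~(1 & 1) = 0

0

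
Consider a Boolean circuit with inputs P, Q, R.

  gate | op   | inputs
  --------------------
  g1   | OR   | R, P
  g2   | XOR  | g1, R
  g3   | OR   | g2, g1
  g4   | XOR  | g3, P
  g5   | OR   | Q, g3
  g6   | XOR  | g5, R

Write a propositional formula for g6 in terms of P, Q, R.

(Q OR (((R OR P) XOR R) OR (R OR P))) XOR R

g1 = R OR P
g2 = g1 XOR R = (R OR P) XOR R
g3 = g2 OR g1 = ((R OR P) XOR R) OR (R OR P)
g5 = Q OR g3 = Q OR (((R OR P) XOR R) OR (R OR P))
g6 = g5 XOR R = (Q OR (((R OR P) XOR R) OR (R OR P))) XOR R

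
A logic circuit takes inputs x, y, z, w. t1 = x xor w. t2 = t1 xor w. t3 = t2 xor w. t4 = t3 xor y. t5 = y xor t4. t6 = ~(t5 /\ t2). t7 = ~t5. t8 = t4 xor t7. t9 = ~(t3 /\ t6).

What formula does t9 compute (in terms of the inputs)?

t1 = x xor w
t2 = t1 xor w = (x xor w) xor w
t3 = t2 xor w = ((x xor w) xor w) xor w
t4 = t3 xor y = (((x xor w) xor w) xor w) xor y
t5 = y xor t4 = y xor ((((x xor w) xor w) xor w) xor y)
t6 = ~(t5 /\ t2) = ~((y xor ((((x xor w) xor w) xor w) xor y)) /\ ((x xor w) xor w))
t9 = ~(t3 /\ t6) = ~((((x xor w) xor w) xor w) /\ (~((y xor ((((x xor w) xor w) xor w) xor y)) /\ ((x xor w) xor w))))

~((((x xor w) xor w) xor w) /\ (~((y xor ((((x xor w) xor w) xor w) xor y)) /\ ((x xor w) xor w))))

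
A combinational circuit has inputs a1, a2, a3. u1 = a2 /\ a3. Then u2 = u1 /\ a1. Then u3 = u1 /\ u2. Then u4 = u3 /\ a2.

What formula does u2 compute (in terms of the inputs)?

u1 = a2 /\ a3
u2 = u1 /\ a1 = (a2 /\ a3) /\ a1

(a2 /\ a3) /\ a1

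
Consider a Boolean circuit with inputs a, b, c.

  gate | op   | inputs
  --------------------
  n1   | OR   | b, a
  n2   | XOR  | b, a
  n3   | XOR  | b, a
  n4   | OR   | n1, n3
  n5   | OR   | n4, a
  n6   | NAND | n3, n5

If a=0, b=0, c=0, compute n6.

1

n1 = 0 OR 0 = 0
n3 = 0 XOR 0 = 0
n4 = 0 OR 0 = 0
n5 = 0 OR 0 = 0
n6 = 0 NAND 0 = 1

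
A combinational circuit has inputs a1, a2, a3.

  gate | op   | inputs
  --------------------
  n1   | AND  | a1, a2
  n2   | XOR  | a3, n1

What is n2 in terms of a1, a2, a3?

a3 XOR (a1 AND a2)

n1 = a1 AND a2
n2 = a3 XOR n1 = a3 XOR (a1 AND a2)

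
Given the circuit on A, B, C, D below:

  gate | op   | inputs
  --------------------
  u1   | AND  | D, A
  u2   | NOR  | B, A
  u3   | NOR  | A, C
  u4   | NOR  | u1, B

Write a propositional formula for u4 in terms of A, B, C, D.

(D AND A) NOR B

u1 = D AND A
u4 = u1 NOR B = (D AND A) NOR B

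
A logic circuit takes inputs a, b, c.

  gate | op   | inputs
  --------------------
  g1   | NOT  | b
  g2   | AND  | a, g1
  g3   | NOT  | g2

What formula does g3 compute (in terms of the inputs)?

g1 = NOT b
g2 = a AND g1 = a AND NOT b
g3 = NOT g2 = NOT (a AND NOT b)

NOT (a AND NOT b)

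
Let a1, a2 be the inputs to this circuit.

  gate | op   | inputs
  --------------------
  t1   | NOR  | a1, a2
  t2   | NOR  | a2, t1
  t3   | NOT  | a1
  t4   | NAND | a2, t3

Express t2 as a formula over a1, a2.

t1 = a1 NOR a2
t2 = a2 NOR t1 = a2 NOR (a1 NOR a2)

a2 NOR (a1 NOR a2)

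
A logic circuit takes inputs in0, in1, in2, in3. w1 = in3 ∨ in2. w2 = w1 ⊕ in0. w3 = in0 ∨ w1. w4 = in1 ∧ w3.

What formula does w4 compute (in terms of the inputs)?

in1 ∧ (in0 ∨ (in3 ∨ in2))

w1 = in3 ∨ in2
w3 = in0 ∨ w1 = in0 ∨ (in3 ∨ in2)
w4 = in1 ∧ w3 = in1 ∧ (in0 ∨ (in3 ∨ in2))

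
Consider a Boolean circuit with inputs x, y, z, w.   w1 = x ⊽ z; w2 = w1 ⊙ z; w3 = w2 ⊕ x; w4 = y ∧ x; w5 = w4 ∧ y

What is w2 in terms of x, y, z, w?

w1 = x ⊽ z
w2 = w1 ⊙ z = (x ⊽ z) ⊙ z

(x ⊽ z) ⊙ z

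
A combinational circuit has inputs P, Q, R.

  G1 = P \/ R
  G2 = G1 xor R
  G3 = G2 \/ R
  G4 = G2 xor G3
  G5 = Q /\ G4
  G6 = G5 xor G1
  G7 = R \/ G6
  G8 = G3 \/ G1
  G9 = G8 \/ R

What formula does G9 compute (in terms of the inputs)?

G1 = P \/ R
G2 = G1 xor R = (P \/ R) xor R
G3 = G2 \/ R = ((P \/ R) xor R) \/ R
G8 = G3 \/ G1 = (((P \/ R) xor R) \/ R) \/ (P \/ R)
G9 = G8 \/ R = ((((P \/ R) xor R) \/ R) \/ (P \/ R)) \/ R

((((P \/ R) xor R) \/ R) \/ (P \/ R)) \/ R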